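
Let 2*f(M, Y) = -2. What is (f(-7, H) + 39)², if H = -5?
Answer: 1444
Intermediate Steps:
f(M, Y) = -1 (f(M, Y) = (½)*(-2) = -1)
(f(-7, H) + 39)² = (-1 + 39)² = 38² = 1444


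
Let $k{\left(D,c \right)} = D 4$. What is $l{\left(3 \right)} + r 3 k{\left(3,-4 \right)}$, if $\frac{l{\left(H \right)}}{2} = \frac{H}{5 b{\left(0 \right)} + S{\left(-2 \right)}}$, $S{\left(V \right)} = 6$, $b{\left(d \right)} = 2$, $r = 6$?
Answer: $\frac{1731}{8} \approx 216.38$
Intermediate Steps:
$k{\left(D,c \right)} = 4 D$
$l{\left(H \right)} = \frac{H}{8}$ ($l{\left(H \right)} = 2 \frac{H}{5 \cdot 2 + 6} = 2 \frac{H}{10 + 6} = 2 \frac{H}{16} = \frac{H}{8}$)
$l{\left(3 \right)} + r 3 k{\left(3,-4 \right)} = \frac{1}{8} \cdot 3 + 6 \cdot 3 \cdot 4 \cdot 3 = \frac{3}{8} + 18 \cdot 12 = \frac{3}{8} + 216 = \frac{1731}{8}$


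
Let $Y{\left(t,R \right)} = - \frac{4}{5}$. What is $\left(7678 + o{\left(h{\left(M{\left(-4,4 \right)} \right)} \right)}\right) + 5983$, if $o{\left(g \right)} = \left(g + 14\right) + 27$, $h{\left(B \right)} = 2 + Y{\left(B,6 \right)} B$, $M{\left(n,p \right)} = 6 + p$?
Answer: $13696$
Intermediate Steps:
$Y{\left(t,R \right)} = - \frac{4}{5}$ ($Y{\left(t,R \right)} = \left(-4\right) \frac{1}{5} = - \frac{4}{5}$)
$h{\left(B \right)} = 2 - \frac{4 B}{5}$
$o{\left(g \right)} = 41 + g$ ($o{\left(g \right)} = \left(14 + g\right) + 27 = 41 + g$)
$\left(7678 + o{\left(h{\left(M{\left(-4,4 \right)} \right)} \right)}\right) + 5983 = \left(7678 + \left(41 + \left(2 - \frac{4 \left(6 + 4\right)}{5}\right)\right)\right) + 5983 = \left(7678 + \left(41 + \left(2 - 8\right)\right)\right) + 5983 = \left(7678 + \left(41 - 6\right)\right) + 5983 = \left(7678 + 35\right) + 5983 = 7713 + 5983 = 13696$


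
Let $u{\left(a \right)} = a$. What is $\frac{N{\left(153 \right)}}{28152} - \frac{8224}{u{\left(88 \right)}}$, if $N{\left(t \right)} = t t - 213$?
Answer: $- \frac{2390425}{25806} \approx -92.631$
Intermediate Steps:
$N{\left(t \right)} = -213 + t^{2}$ ($N{\left(t \right)} = t^{2} - 213 = -213 + t^{2}$)
$\frac{N{\left(153 \right)}}{28152} - \frac{8224}{u{\left(88 \right)}} = \frac{-213 + 153^{2}}{28152} - \frac{8224}{88} = \left(-213 + 23409\right) \frac{1}{28152} - \frac{1028}{11} = 23196 \cdot \frac{1}{28152} - \frac{1028}{11} = \frac{1933}{2346} - \frac{1028}{11} = - \frac{2390425}{25806}$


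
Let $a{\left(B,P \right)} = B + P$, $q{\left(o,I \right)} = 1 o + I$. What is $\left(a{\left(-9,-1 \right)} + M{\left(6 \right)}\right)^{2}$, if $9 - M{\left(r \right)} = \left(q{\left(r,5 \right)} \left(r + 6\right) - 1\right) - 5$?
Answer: $16129$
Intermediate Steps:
$q{\left(o,I \right)} = I + o$ ($q{\left(o,I \right)} = o + I = I + o$)
$M{\left(r \right)} = 15 - \left(5 + r\right) \left(6 + r\right)$ ($M{\left(r \right)} = 9 - \left(\left(\left(5 + r\right) \left(r + 6\right) - 1\right) - 5\right) = 9 - \left(\left(\left(5 + r\right) \left(6 + r\right) - 1\right) - 5\right) = 9 - \left(\left(-1 + \left(5 + r\right) \left(6 + r\right)\right) - 5\right) = 9 - \left(-6 + \left(5 + r\right) \left(6 + r\right)\right) = 15 - \left(5 + r\right) \left(6 + r\right)$)
$\left(a{\left(-9,-1 \right)} + M{\left(6 \right)}\right)^{2} = \left(\left(-9 - 1\right) - 117\right)^{2} = \left(-10 - 117\right)^{2} = \left(-127\right)^{2} = 16129$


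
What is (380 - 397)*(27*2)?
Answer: -918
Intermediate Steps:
(380 - 397)*(27*2) = -17*54 = -918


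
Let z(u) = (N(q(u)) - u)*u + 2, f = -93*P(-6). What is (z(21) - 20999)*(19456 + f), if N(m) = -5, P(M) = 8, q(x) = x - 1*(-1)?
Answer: -403112616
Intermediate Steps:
q(x) = 1 + x (q(x) = x + 1 = 1 + x)
f = -744 (f = -93*8 = -744)
z(u) = 2 + u*(-5 - u) (z(u) = (-5 - u)*u + 2 = u*(-5 - u) + 2 = 2 + u*(-5 - u))
(z(21) - 20999)*(19456 + f) = ((2 - 1*21**2 - 5*21) - 20999)*(19456 - 744) = ((2 - 1*441 - 105) - 20999)*18712 = ((2 - 441 - 105) - 20999)*18712 = (-544 - 20999)*18712 = -21543*18712 = -403112616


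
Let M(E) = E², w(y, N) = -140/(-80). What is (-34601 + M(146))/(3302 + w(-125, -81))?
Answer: -10628/2643 ≈ -4.0212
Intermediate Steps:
w(y, N) = 7/4 (w(y, N) = -140*(-1/80) = 7/4)
(-34601 + M(146))/(3302 + w(-125, -81)) = (-34601 + 146²)/(3302 + 7/4) = (-34601 + 21316)/(13215/4) = -13285*4/13215 = -10628/2643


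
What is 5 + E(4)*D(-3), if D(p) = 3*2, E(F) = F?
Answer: 29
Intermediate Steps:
D(p) = 6
5 + E(4)*D(-3) = 5 + 4*6 = 5 + 24 = 29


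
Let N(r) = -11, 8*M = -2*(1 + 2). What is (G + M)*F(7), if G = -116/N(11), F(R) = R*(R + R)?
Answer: 21119/22 ≈ 959.95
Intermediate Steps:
M = -¾ (M = (-2*(1 + 2))/8 = (-2*3)/8 = (⅛)*(-6) = -¾ ≈ -0.75000)
F(R) = 2*R² (F(R) = R*(2*R) = 2*R²)
G = 116/11 (G = -116/(-11) = -116*(-1/11) = 116/11 ≈ 10.545)
(G + M)*F(7) = (116/11 - ¾)*(2*7²) = 431*(2*49)/44 = (431/44)*98 = 21119/22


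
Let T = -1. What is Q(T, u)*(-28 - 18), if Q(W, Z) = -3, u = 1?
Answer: 138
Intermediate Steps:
Q(T, u)*(-28 - 18) = -3*(-28 - 18) = -3*(-46) = 138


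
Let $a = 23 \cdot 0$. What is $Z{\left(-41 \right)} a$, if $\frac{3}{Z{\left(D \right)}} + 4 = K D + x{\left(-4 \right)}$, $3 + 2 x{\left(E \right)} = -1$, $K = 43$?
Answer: $0$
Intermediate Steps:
$x{\left(E \right)} = -2$ ($x{\left(E \right)} = - \frac{3}{2} + \frac{1}{2} \left(-1\right) = - \frac{3}{2} - \frac{1}{2} = -2$)
$Z{\left(D \right)} = \frac{3}{-6 + 43 D}$ ($Z{\left(D \right)} = \frac{3}{-4 + \left(43 D - 2\right)} = \frac{3}{-4 + \left(-2 + 43 D\right)} = \frac{3}{-6 + 43 D}$)
$a = 0$
$Z{\left(-41 \right)} a = \frac{3}{-6 + 43 \left(-41\right)} 0 = \frac{3}{-6 - 1763} \cdot 0 = \frac{3}{-1769} \cdot 0 = 3 \left(- \frac{1}{1769}\right) 0 = \left(- \frac{3}{1769}\right) 0 = 0$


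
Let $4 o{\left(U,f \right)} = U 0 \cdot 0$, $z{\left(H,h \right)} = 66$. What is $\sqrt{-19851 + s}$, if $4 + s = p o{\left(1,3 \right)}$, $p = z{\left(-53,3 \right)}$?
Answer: $19 i \sqrt{55} \approx 140.91 i$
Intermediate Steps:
$o{\left(U,f \right)} = 0$ ($o{\left(U,f \right)} = \frac{U 0 \cdot 0}{4} = \frac{0 \cdot 0}{4} = \frac{1}{4} \cdot 0 = 0$)
$p = 66$
$s = -4$ ($s = -4 + 66 \cdot 0 = -4 + 0 = -4$)
$\sqrt{-19851 + s} = \sqrt{-19851 - 4} = \sqrt{-19855} = 19 i \sqrt{55}$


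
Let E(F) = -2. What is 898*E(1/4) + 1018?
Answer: -778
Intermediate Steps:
898*E(1/4) + 1018 = 898*(-2) + 1018 = -1796 + 1018 = -778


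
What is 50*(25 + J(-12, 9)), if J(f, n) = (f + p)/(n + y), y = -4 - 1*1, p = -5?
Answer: 2075/2 ≈ 1037.5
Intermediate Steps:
y = -5 (y = -4 - 1 = -5)
J(f, n) = (-5 + f)/(-5 + n) (J(f, n) = (f - 5)/(n - 5) = (-5 + f)/(-5 + n))
50*(25 + J(-12, 9)) = 50*(25 + (-5 - 12)/(-5 + 9)) = 50*(25 - 17/4) = 50*(83/4) = 2075/2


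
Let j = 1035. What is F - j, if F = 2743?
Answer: 1708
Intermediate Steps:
F - j = 2743 - 1*1035 = 2743 - 1035 = 1708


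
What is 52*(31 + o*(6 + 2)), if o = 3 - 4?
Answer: 1196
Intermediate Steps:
o = -1
52*(31 + o*(6 + 2)) = 52*(31 - (6 + 2)) = 52*(31 - 1*8) = 52*(31 - 8) = 52*23 = 1196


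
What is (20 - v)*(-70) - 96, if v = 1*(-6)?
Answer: -1916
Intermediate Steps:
v = -6
(20 - v)*(-70) - 96 = (20 - 1*(-6))*(-70) - 96 = (20 + 6)*(-70) - 96 = 26*(-70) - 96 = -1820 - 96 = -1916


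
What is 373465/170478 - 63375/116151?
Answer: 1551156665/942913818 ≈ 1.6451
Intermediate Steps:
373465/170478 - 63375/116151 = 373465*(1/170478) - 63375*1/116151 = 373465/170478 - 21125/38717 = 1551156665/942913818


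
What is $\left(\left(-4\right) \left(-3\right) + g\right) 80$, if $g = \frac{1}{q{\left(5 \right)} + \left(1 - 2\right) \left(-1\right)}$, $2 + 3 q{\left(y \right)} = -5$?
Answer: $900$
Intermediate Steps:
$q{\left(y \right)} = - \frac{7}{3}$ ($q{\left(y \right)} = - \frac{2}{3} + \frac{1}{3} \left(-5\right) = - \frac{2}{3} - \frac{5}{3} = - \frac{7}{3}$)
$g = - \frac{3}{4}$ ($g = \frac{1}{- \frac{7}{3} + \left(1 - 2\right) \left(-1\right)} = \frac{1}{- \frac{7}{3} - -1} = \frac{1}{- \frac{7}{3} + 1} = \frac{1}{- \frac{4}{3}} = - \frac{3}{4} \approx -0.75$)
$\left(\left(-4\right) \left(-3\right) + g\right) 80 = \left(\left(-4\right) \left(-3\right) - \frac{3}{4}\right) 80 = \left(12 - \frac{3}{4}\right) 80 = \frac{45}{4} \cdot 80 = 900$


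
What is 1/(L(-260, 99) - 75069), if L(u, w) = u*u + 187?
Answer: -1/7282 ≈ -0.00013732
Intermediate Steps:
L(u, w) = 187 + u² (L(u, w) = u² + 187 = 187 + u²)
1/(L(-260, 99) - 75069) = 1/((187 + (-260)²) - 75069) = 1/((187 + 67600) - 75069) = 1/(67787 - 75069) = 1/(-7282) = -1/7282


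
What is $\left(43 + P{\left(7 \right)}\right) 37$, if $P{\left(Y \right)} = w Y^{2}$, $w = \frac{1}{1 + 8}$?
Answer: $\frac{16132}{9} \approx 1792.4$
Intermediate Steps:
$w = \frac{1}{9} \approx 0.11111$
$P{\left(Y \right)} = \frac{Y^{2}}{9}$
$\left(43 + P{\left(7 \right)}\right) 37 = \left(43 + \frac{7^{2}}{9}\right) 37 = \left(43 + \frac{1}{9} \cdot 49\right) 37 = \left(43 + \frac{49}{9}\right) 37 = \frac{436}{9} \cdot 37 = \frac{16132}{9}$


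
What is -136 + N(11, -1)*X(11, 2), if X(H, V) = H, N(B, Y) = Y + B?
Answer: -26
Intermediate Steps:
N(B, Y) = B + Y
-136 + N(11, -1)*X(11, 2) = -136 + (11 - 1)*11 = -136 + 10*11 = -136 + 110 = -26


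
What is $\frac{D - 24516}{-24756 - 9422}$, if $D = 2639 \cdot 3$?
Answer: $\frac{16599}{34178} \approx 0.48566$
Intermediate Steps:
$D = 7917$
$\frac{D - 24516}{-24756 - 9422} = \frac{7917 - 24516}{-24756 - 9422} = - \frac{16599}{-34178} = \left(-16599\right) \left(- \frac{1}{34178}\right) = \frac{16599}{34178}$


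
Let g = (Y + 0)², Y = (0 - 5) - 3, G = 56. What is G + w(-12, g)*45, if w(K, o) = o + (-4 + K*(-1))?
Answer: 3296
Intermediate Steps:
Y = -8 (Y = -5 - 3 = -8)
g = 64 (g = (-8 + 0)² = (-8)² = 64)
w(K, o) = -4 + o - K (w(K, o) = o + (-4 - K) = -4 + o - K)
G + w(-12, g)*45 = 56 + (-4 + 64 - 1*(-12))*45 = 56 + (-4 + 64 + 12)*45 = 56 + 72*45 = 56 + 3240 = 3296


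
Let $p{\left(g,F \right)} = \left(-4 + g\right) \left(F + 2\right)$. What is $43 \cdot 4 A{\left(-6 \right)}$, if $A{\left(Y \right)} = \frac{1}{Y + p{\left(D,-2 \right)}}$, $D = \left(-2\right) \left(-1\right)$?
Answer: $- \frac{86}{3} \approx -28.667$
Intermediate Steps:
$D = 2$
$p{\left(g,F \right)} = \left(-4 + g\right) \left(2 + F\right)$
$A{\left(Y \right)} = \frac{1}{Y}$ ($A{\left(Y \right)} = \frac{1}{Y - 0} = \frac{1}{Y + \left(-8 + 8 + 4 - 4\right)} = \frac{1}{Y + 0} = \frac{1}{Y}$)
$43 \cdot 4 A{\left(-6 \right)} = \frac{43 \cdot 4}{-6} = 172 \left(- \frac{1}{6}\right) = - \frac{86}{3}$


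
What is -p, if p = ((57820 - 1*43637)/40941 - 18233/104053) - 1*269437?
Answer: 1147810017333055/4260033873 ≈ 2.6944e+5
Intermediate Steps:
p = -1147810017333055/4260033873 (p = ((57820 - 43637)*(1/40941) - 18233*1/104053) - 269437 = (14183*(1/40941) - 18233/104053) - 269437 = (14183/40941 - 18233/104053) - 269437 = 729306446/4260033873 - 269437 = -1147810017333055/4260033873 ≈ -2.6944e+5)
-p = -1*(-1147810017333055/4260033873) = 1147810017333055/4260033873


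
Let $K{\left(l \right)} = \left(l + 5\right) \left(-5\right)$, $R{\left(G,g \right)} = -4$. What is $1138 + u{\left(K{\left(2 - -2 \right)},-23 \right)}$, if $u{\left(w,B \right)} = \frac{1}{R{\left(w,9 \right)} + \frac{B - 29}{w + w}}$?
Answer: $\frac{175207}{154} \approx 1137.7$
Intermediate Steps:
$K{\left(l \right)} = -25 - 5 l$ ($K{\left(l \right)} = \left(5 + l\right) \left(-5\right) = -25 - 5 l$)
$u{\left(w,B \right)} = \frac{1}{-4 + \frac{-29 + B}{2 w}}$ ($u{\left(w,B \right)} = \frac{1}{-4 + \frac{B - 29}{w + w}} = \frac{1}{-4 + \frac{-29 + B}{2 w}}$)
$1138 + u{\left(K{\left(2 - -2 \right)},-23 \right)} = 1138 + \frac{2 \left(-25 - 5 \left(2 - -2\right)\right)}{-29 - 23 - 8 \left(-25 - 5 \left(2 - -2\right)\right)} = 1138 + \frac{2 \left(-25 - 5 \left(2 + 2\right)\right)}{-29 - 23 - 8 \left(-25 - 5 \left(2 + 2\right)\right)} = 1138 + \frac{2 \left(-25 - 20\right)}{-29 - 23 - 8 \left(-25 - 20\right)} = 1138 + 2 \left(-45\right) \frac{1}{-29 - 23 - -360} = 1138 + 2 \left(-45\right) \frac{1}{-29 - 23 + 360} = 1138 + 2 \left(-45\right) \frac{1}{308} = 1138 - \frac{45}{154} = \frac{175207}{154}$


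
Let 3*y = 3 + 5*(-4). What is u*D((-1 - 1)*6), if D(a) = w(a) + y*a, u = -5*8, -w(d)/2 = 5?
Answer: -2320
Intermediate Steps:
w(d) = -10 (w(d) = -2*5 = -10)
y = -17/3 (y = (3 + 5*(-4))/3 = (3 - 20)/3 = (⅓)*(-17) = -17/3 ≈ -5.6667)
u = -40
D(a) = -10 - 17*a/3
u*D((-1 - 1)*6) = -40*(-10 - 17*(-1 - 1)*6/3) = -40*(-10 - (-34)*6/3) = -40*(-10 - 17/3*(-12)) = -40*(-10 + 68) = -40*58 = -2320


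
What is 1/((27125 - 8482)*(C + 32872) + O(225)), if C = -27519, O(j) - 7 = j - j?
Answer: 1/99795986 ≈ 1.0020e-8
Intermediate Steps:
O(j) = 7 (O(j) = 7 + (j - j) = 7 + 0 = 7)
1/((27125 - 8482)*(C + 32872) + O(225)) = 1/((27125 - 8482)*(-27519 + 32872) + 7) = 1/(18643*5353 + 7) = 1/(99795979 + 7) = 1/99795986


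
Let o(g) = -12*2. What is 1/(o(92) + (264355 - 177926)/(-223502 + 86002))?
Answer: -137500/3386429 ≈ -0.040603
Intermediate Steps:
o(g) = -24
1/(o(92) + (264355 - 177926)/(-223502 + 86002)) = 1/(-24 + (264355 - 177926)/(-223502 + 86002)) = 1/(-24 + 86429/(-137500)) = 1/(-24 + 86429*(-1/137500)) = 1/(-24 - 86429/137500) = 1/(-3386429/137500) = -137500/3386429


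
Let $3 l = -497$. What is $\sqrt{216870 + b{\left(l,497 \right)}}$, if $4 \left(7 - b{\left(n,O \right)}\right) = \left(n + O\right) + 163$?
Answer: $\frac{\sqrt{7803123}}{6} \approx 465.57$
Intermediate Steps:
$l = - \frac{497}{3}$ ($l = \frac{1}{3} \left(-497\right) = - \frac{497}{3} \approx -165.67$)
$b{\left(n,O \right)} = - \frac{135}{4} - \frac{O}{4} - \frac{n}{4}$ ($b{\left(n,O \right)} = 7 - \frac{\left(n + O\right) + 163}{4} = 7 - \frac{\left(O + n\right) + 163}{4} = 7 - \frac{163 + O + n}{4} = 7 - \left(\frac{163}{4} + \frac{O}{4} + \frac{n}{4}\right) = - \frac{135}{4} - \frac{O}{4} - \frac{n}{4}$)
$\sqrt{216870 + b{\left(l,497 \right)}} = \sqrt{216870 - \frac{1399}{12}} = \sqrt{\frac{2601041}{12}} = \frac{\sqrt{7803123}}{6}$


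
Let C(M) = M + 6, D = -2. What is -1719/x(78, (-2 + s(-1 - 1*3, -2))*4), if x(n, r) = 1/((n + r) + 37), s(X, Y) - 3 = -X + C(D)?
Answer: -259569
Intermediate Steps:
C(M) = 6 + M
s(X, Y) = 7 - X (s(X, Y) = 3 + (-X + (6 - 2)) = 3 + (-X + 4) = 3 + (4 - X) = 7 - X)
x(n, r) = 1/(37 + n + r)
-1719/x(78, (-2 + s(-1 - 1*3, -2))*4) = -(232065 - 6876*(-1 - 1*3)) = -(232065 - 6876*(-1 - 3)) = -1719/(1/(37 + 78 + (-2 + (7 - 1*(-4)))*4)) = -1719/(1/(37 + 78 + (-2 + (7 + 4))*4)) = -1719/(1/(37 + 78 + (-2 + 11)*4)) = -1719/(1/(37 + 78 + 9*4)) = -1719/(1/(37 + 78 + 36)) = -1719/(1/151) = -1719/1/151 = -1719*151 = -259569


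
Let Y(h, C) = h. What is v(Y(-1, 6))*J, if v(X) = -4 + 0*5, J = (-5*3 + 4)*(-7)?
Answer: -308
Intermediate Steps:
J = 77 (J = (-15 + 4)*(-7) = -11*(-7) = 77)
v(X) = -4 (v(X) = -4 + 0 = -4)
v(Y(-1, 6))*J = -4*77 = -308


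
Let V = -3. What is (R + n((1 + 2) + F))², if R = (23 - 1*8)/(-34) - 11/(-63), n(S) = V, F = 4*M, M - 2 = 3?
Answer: 48958009/4588164 ≈ 10.671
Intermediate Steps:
M = 5 (M = 2 + 3 = 5)
F = 20 (F = 4*5 = 20)
n(S) = -3
R = -571/2142 (R = (23 - 8)*(-1/34) - 11*(-1/63) = 15*(-1/34) + 11/63 = -15/34 + 11/63 = -571/2142 ≈ -0.26657)
(R + n((1 + 2) + F))² = (-571/2142 - 3)² = (-6997/2142)² = 48958009/4588164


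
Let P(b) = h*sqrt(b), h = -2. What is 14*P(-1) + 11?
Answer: 11 - 28*I ≈ 11.0 - 28.0*I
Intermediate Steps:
P(b) = -2*sqrt(b)
14*P(-1) + 11 = 14*(-2*I) + 11 = -28*I + 11 = 11 - 28*I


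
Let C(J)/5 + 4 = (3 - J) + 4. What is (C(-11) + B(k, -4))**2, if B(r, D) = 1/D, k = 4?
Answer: 77841/16 ≈ 4865.1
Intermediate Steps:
C(J) = 15 - 5*J (C(J) = -20 + 5*((3 - J) + 4) = -20 + 5*(7 - J) = -20 + (35 - 5*J) = 15 - 5*J)
(C(-11) + B(k, -4))**2 = ((15 - 5*(-11)) + 1/(-4))**2 = ((15 + 55) - 1/4)**2 = (70 - 1/4)**2 = (279/4)**2 = 77841/16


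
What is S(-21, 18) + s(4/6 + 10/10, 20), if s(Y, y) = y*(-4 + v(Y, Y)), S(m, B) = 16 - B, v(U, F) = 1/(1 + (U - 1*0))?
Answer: -149/2 ≈ -74.500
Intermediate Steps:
v(U, F) = 1/(1 + U) (v(U, F) = 1/(1 + (U + 0)) = 1/(1 + U))
s(Y, y) = y*(-4 + 1/(1 + Y))
S(-21, 18) + s(4/6 + 10/10, 20) = (16 - 1*18) - 1*20*(3 + 4*(4/6 + 10/10))/(1 + (4/6 + 10/10)) = (16 - 18) - 1*20*(3 + 4*(4*(⅙) + 10*(⅒)))/(1 + (4*(⅙) + 10*(⅒))) = -2 - 1*20*(3 + 4*(⅔ + 1))/(1 + (⅔ + 1)) = -2 - 1*20*(3 + 4*(5/3))/(1 + 5/3) = -2 - 1*20*(3 + 20/3)/8/3 = -2 - 1*20*3/8*29/3 = -2 - 145/2 = -149/2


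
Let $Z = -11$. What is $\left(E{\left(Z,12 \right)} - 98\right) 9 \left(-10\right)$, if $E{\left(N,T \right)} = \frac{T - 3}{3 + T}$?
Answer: $8766$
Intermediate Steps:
$E{\left(N,T \right)} = \frac{-3 + T}{3 + T}$
$\left(E{\left(Z,12 \right)} - 98\right) 9 \left(-10\right) = \left(\frac{-3 + 12}{3 + 12} - 98\right) 9 \left(-10\right) = \left(\frac{1}{15} \cdot 9 - 98\right) \left(-90\right) = \left(\frac{3}{5} - 98\right) \left(-90\right) = \left(- \frac{487}{5}\right) \left(-90\right) = 8766$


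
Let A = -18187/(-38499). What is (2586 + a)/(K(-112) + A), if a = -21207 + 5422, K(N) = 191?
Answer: -508148301/7371496 ≈ -68.934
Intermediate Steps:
A = 18187/38499 (A = -18187*(-1/38499) = 18187/38499 ≈ 0.47240)
a = -15785
(2586 + a)/(K(-112) + A) = (2586 - 15785)/(191 + 18187/38499) = -13199/7371496/38499 = -13199*38499/7371496 = -508148301/7371496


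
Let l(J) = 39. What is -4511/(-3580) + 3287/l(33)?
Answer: 11943389/139620 ≈ 85.542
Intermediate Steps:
-4511/(-3580) + 3287/l(33) = -4511/(-3580) + 3287/39 = -4511*(-1/3580) + 3287*(1/39) = 4511/3580 + 3287/39 = 11943389/139620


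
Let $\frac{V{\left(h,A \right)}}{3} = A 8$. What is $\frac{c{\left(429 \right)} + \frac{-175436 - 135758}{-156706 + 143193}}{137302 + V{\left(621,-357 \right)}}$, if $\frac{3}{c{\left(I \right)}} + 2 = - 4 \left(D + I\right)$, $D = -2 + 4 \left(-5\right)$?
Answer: $\frac{507205681}{2835519543460} \approx 0.00017888$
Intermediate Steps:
$D = -22$ ($D = -2 - 20 = -22$)
$V{\left(h,A \right)} = 24 A$ ($V{\left(h,A \right)} = 3 A 8 = 3 \cdot 8 A = 24 A$)
$c{\left(I \right)} = \frac{3}{86 - 4 I}$ ($c{\left(I \right)} = \frac{3}{-2 - 4 \left(-22 + I\right)} = \frac{3}{-2 - \left(-88 + 4 I\right)} = \frac{3}{86 - 4 I}$)
$\frac{c{\left(429 \right)} + \frac{-175436 - 135758}{-156706 + 143193}}{137302 + V{\left(621,-357 \right)}} = \frac{- \frac{3}{-86 + 4 \cdot 429} + \frac{-175436 - 135758}{-156706 + 143193}}{137302 + 24 \left(-357\right)} = \frac{- \frac{3}{-86 + 1716} - \frac{311194}{-13513}}{137302 - 8568} = \frac{- \frac{3}{1630} - - \frac{311194}{13513}}{128734} = \left(\left(-3\right) \frac{1}{1630} + \frac{311194}{13513}\right) \frac{1}{128734} = \left(- \frac{3}{1630} + \frac{311194}{13513}\right) \frac{1}{128734} = \frac{507205681}{22026190} \cdot \frac{1}{128734} = \frac{507205681}{2835519543460}$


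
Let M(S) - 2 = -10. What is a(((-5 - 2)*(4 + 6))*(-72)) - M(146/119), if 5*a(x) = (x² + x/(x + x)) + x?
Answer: 50813361/10 ≈ 5.0813e+6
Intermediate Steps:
M(S) = -8 (M(S) = 2 - 10 = -8)
a(x) = ⅒ + x/5 + x²/5 (a(x) = ((x² + x/(x + x)) + x)/5 = ((x² + x/((2*x))) + x)/5 = ((x² + (1/(2*x))*x) + x)/5 = ((x² + ½) + x)/5 = ((½ + x²) + x)/5 = (½ + x + x²)/5 = ⅒ + x/5 + x²/5)
a(((-5 - 2)*(4 + 6))*(-72)) - M(146/119) = (⅒ + (((-5 - 2)*(4 + 6))*(-72))/5 + (((-5 - 2)*(4 + 6))*(-72))²/5) - 1*(-8) = (⅒ + (-7*10*(-72))/5 + (-7*10*(-72))²/5) + 8 = (⅒ + (-70*(-72))/5 + (-70*(-72))²/5) + 8 = (⅒ + (⅕)*5040 + (⅕)*5040²) + 8 = (⅒ + 1008 + (⅕)*25401600) + 8 = (⅒ + 1008 + 5080320) + 8 = 50813281/10 + 8 = 50813361/10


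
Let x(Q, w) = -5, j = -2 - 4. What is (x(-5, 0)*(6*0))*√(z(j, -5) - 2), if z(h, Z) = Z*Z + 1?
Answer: 0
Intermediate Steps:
j = -6
z(h, Z) = 1 + Z² (z(h, Z) = Z² + 1 = 1 + Z²)
(x(-5, 0)*(6*0))*√(z(j, -5) - 2) = (-30*0)*√((1 + (-5)²) - 2) = (-5*0)*√((1 + 25) - 2) = 0*√(26 - 2) = 0*√24 = 0*(2*√6) = 0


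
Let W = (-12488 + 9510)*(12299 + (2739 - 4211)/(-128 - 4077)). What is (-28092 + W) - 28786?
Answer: -154257660116/4205 ≈ -3.6684e+7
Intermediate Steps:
W = -154018488126/4205 (W = -2978*(12299 - 1472/(-4205)) = -2978*(12299 - 1472*(-1/4205)) = -2978*(12299 + 1472/4205) = -2978*51718767/4205 = -154018488126/4205 ≈ -3.6627e+7)
(-28092 + W) - 28786 = (-28092 - 154018488126/4205) - 28786 = -154136614986/4205 - 28786 = -154257660116/4205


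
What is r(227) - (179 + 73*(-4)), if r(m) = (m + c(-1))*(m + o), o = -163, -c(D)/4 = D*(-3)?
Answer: 13873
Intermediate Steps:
c(D) = 12*D (c(D) = -4*D*(-3) = -(-12)*D = 12*D)
r(m) = (-163 + m)*(-12 + m) (r(m) = (m + 12*(-1))*(m - 163) = (m - 12)*(-163 + m) = (-12 + m)*(-163 + m) = (-163 + m)*(-12 + m))
r(227) - (179 + 73*(-4)) = (1956 + 227**2 - 175*227) - (179 + 73*(-4)) = (1956 + 51529 - 39725) - (179 - 292) = 13760 - 1*(-113) = 13760 + 113 = 13873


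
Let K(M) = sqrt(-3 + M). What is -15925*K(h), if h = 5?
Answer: -15925*sqrt(2) ≈ -22521.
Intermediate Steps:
-15925*K(h) = -15925*sqrt(-3 + 5) = -15925*sqrt(2)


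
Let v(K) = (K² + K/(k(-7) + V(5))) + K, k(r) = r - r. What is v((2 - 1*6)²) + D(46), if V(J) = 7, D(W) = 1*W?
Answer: 2242/7 ≈ 320.29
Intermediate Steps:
D(W) = W
k(r) = 0
v(K) = K² + 8*K/7 (v(K) = (K² + K/(0 + 7)) + K = (K² + K/7) + K = K² + 8*K/7)
v((2 - 1*6)²) + D(46) = (2 - 1*6)²*(8 + 7*(2 - 1*6)²)/7 + 46 = (2 - 6)²*(8 + 7*(2 - 6)²)/7 + 46 = (⅐)*(-4)²*(8 + 7*(-4)²) + 46 = (⅐)*16*(8 + 7*16) + 46 = (⅐)*16*(8 + 112) + 46 = (⅐)*16*120 + 46 = 1920/7 + 46 = 2242/7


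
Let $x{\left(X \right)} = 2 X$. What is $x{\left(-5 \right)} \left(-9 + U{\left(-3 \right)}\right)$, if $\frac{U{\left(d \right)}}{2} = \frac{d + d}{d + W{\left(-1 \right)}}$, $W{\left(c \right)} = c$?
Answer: $60$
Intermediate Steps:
$U{\left(d \right)} = \frac{4 d}{-1 + d}$ ($U{\left(d \right)} = 2 \frac{d + d}{d - 1} = 2 \frac{2 d}{-1 + d} = \frac{4 d}{-1 + d}$)
$x{\left(-5 \right)} \left(-9 + U{\left(-3 \right)}\right) = 2 \left(-5\right) \left(-9 + 4 \left(-3\right) \frac{1}{-1 - 3}\right) = - 10 \left(-9 + 4 \left(-3\right) \frac{1}{-4}\right) = - 10 \left(-9 + 4 \left(-3\right) \left(- \frac{1}{4}\right)\right) = - 10 \left(-9 + 3\right) = \left(-10\right) \left(-6\right) = 60$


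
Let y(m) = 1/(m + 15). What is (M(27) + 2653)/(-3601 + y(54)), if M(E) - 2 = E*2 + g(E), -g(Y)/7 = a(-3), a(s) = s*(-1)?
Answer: -46368/62117 ≈ -0.74646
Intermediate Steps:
a(s) = -s
g(Y) = -21 (g(Y) = -(-7)*(-3) = -7*3 = -21)
y(m) = 1/(15 + m)
M(E) = -19 + 2*E (M(E) = 2 + (E*2 - 21) = 2 + (2*E - 21) = 2 + (-21 + 2*E) = -19 + 2*E)
(M(27) + 2653)/(-3601 + y(54)) = ((-19 + 2*27) + 2653)/(-3601 + 1/(15 + 54)) = ((-19 + 54) + 2653)/(-3601 + 1/69) = (35 + 2653)/(-3601 + 1/69) = 2688/(-248468/69) = 2688*(-69/248468) = -46368/62117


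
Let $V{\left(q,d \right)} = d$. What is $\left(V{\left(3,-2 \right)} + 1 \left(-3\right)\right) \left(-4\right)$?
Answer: $20$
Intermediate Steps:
$\left(V{\left(3,-2 \right)} + 1 \left(-3\right)\right) \left(-4\right) = \left(-2 + 1 \left(-3\right)\right) \left(-4\right) = \left(-2 - 3\right) \left(-4\right) = \left(-5\right) \left(-4\right) = 20$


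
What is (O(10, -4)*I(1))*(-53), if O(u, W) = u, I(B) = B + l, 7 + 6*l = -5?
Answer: 530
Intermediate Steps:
l = -2 (l = -7/6 + (1/6)*(-5) = -7/6 - 5/6 = -2)
I(B) = -2 + B (I(B) = B - 2 = -2 + B)
(O(10, -4)*I(1))*(-53) = (10*(-2 + 1))*(-53) = (10*(-1))*(-53) = -10*(-53) = 530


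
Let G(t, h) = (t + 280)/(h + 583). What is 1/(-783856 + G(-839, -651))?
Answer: -68/53301649 ≈ -1.2758e-6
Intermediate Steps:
G(t, h) = (280 + t)/(583 + h)
1/(-783856 + G(-839, -651)) = 1/(-783856 + (280 - 839)/(583 - 651)) = 1/(-783856 - 559/(-68)) = 1/(-783856 - 1/68*(-559)) = 1/(-783856 + 559/68) = 1/(-53301649/68) = -68/53301649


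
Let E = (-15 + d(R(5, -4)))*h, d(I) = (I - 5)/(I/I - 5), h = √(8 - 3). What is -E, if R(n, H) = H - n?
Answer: 23*√5/2 ≈ 25.715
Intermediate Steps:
h = √5 ≈ 2.2361
d(I) = 5/4 - I/4 (d(I) = (-5 + I)/(1 - 5) = (-5 + I)/(-4) = (-5 + I)*(-¼) = 5/4 - I/4)
E = -23*√5/2 (E = (-15 + (5/4 - (-4 - 1*5)/4))*√5 = (-15 + (5/4 - (-4 - 5)/4))*√5 = (-15 + (5/4 - ¼*(-9)))*√5 = (-15 + (5/4 + 9/4))*√5 = (-15 + 7/2)*√5 = -23*√5/2 ≈ -25.715)
-E = -(-23)*√5/2 = 23*√5/2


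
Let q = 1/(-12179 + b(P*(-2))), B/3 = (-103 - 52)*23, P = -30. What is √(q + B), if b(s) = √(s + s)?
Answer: √(-130254406 + 21390*√30)/√(12179 - 2*√30) ≈ 103.42*I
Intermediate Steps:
b(s) = √2*√s (b(s) = √(2*s) = √2*√s)
B = -10695 (B = 3*((-103 - 52)*23) = 3*(-155*23) = 3*(-3565) = -10695)
q = 1/(-12179 + 2*√30) (q = 1/(-12179 + √2*√(-30*(-2))) = 1/(-12179 + √2*√60) = 1/(-12179 + √2*(2*√15)) = 1/(-12179 + 2*√30) ≈ -8.2182e-5)
√(q + B) = √((-12179/148327921 - 2*√30/148327921) - 10695) = √(-1586367127274/148327921 - 2*√30/148327921)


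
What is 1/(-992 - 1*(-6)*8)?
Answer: -1/944 ≈ -0.0010593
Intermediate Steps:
1/(-992 - 1*(-6)*8) = 1/(-992 + 6*8) = 1/(-992 + 48) = 1/(-944) = -1/944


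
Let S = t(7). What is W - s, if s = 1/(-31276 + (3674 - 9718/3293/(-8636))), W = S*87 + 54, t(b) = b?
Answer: 260212686813581/392477635889 ≈ 663.00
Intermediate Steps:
S = 7
W = 663 (W = 7*87 + 54 = 609 + 54 = 663)
s = -14219174/392477635889 (s = 1/(-31276 + (3674 - 9718*(1/3293)*(-1)/8636)) = 1/(-31276 + (3674 - 9718*(-1)/(3293*8636))) = 1/(-31276 + (3674 - 1*(-4859/14219174))) = 1/(-31276 + (3674 + 4859/14219174)) = 1/(-31276 + 52241250135/14219174) = 1/(-392477635889/14219174) = -14219174/392477635889 ≈ -3.6229e-5)
W - s = 663 - 1*(-14219174/392477635889) = 663 + 14219174/392477635889 = 260212686813581/392477635889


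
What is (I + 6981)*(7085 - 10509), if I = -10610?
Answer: 12425696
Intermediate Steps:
(I + 6981)*(7085 - 10509) = (-10610 + 6981)*(7085 - 10509) = -3629*(-3424) = 12425696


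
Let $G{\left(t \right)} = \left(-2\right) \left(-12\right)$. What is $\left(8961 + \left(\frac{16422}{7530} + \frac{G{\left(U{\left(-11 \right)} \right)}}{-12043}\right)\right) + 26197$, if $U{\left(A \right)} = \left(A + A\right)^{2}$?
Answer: $\frac{531409713041}{15113965} \approx 35160.0$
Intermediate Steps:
$U{\left(A \right)} = 4 A^{2}$ ($U{\left(A \right)} = \left(2 A\right)^{2} = 4 A^{2}$)
$G{\left(t \right)} = 24$
$\left(8961 + \left(\frac{16422}{7530} + \frac{G{\left(U{\left(-11 \right)} \right)}}{-12043}\right)\right) + 26197 = \left(8961 + \left(\frac{16422}{7530} + \frac{24}{-12043}\right)\right) + 26197 = \left(8961 + \left(16422 \cdot \frac{1}{7530} + 24 \left(- \frac{1}{12043}\right)\right)\right) + 26197 = \left(8961 + \left(\frac{2737}{1255} - \frac{24}{12043}\right)\right) + 26197 = \left(8961 + \frac{32931571}{15113965}\right) + 26197 = \frac{135469171936}{15113965} + 26197 = \frac{531409713041}{15113965}$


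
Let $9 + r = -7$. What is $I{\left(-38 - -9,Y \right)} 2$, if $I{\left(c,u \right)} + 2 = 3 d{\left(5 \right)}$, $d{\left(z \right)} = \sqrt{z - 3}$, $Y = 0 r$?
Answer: $-4 + 6 \sqrt{2} \approx 4.4853$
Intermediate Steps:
$r = -16$ ($r = -9 - 7 = -16$)
$Y = 0$ ($Y = 0 \left(-16\right) = 0$)
$d{\left(z \right)} = \sqrt{-3 + z}$
$I{\left(c,u \right)} = -2 + 3 \sqrt{2}$ ($I{\left(c,u \right)} = -2 + 3 \sqrt{-3 + 5} = -2 + 3 \sqrt{2}$)
$I{\left(-38 - -9,Y \right)} 2 = \left(-2 + 3 \sqrt{2}\right) 2 = -4 + 6 \sqrt{2}$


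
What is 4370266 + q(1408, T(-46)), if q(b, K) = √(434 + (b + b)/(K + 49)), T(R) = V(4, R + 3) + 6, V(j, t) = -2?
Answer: 4370266 + √1368354/53 ≈ 4.3703e+6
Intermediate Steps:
T(R) = 4 (T(R) = -2 + 6 = 4)
q(b, K) = √(434 + 2*b/(49 + K)) (q(b, K) = √(434 + (2*b)/(49 + K)) = √(434 + 2*b/(49 + K)))
4370266 + q(1408, T(-46)) = 4370266 + √2*√((10633 + 1408 + 217*4)/(49 + 4)) = 4370266 + √2*√((10633 + 1408 + 868)/53) = 4370266 + √2*√((1/53)*12909) = 4370266 + √2*√(12909/53) = 4370266 + √2*(√684177/53) = 4370266 + √1368354/53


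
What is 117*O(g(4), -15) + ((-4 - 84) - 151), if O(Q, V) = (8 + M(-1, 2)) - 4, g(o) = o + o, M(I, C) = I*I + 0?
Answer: 346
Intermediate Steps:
M(I, C) = I**2 (M(I, C) = I**2 + 0 = I**2)
g(o) = 2*o
O(Q, V) = 5 (O(Q, V) = (8 + (-1)**2) - 4 = (8 + 1) - 4 = 9 - 4 = 5)
117*O(g(4), -15) + ((-4 - 84) - 151) = 117*5 + ((-4 - 84) - 151) = 585 + (-88 - 151) = 585 - 239 = 346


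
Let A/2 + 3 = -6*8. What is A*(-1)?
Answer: 102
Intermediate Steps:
A = -102 (A = -6 + 2*(-6*8) = -6 + 2*(-48) = -6 - 96 = -102)
A*(-1) = -102*(-1) = 102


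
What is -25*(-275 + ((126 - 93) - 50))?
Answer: 7300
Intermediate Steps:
-25*(-275 + ((126 - 93) - 50)) = -25*(-275 + (33 - 50)) = -25*(-275 - 17) = -25*(-292) = 7300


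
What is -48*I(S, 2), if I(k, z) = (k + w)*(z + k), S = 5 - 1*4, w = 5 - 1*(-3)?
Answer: -1296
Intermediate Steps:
w = 8 (w = 5 + 3 = 8)
S = 1 (S = 5 - 4 = 1)
I(k, z) = (8 + k)*(k + z) (I(k, z) = (k + 8)*(z + k) = (8 + k)*(k + z))
-48*I(S, 2) = -48*(1² + 8*1 + 8*2 + 1*2) = -48*(1 + 8 + 16 + 2) = -48*27 = -1296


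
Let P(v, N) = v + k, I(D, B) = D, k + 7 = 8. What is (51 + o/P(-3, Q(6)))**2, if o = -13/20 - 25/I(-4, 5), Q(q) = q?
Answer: 58081/25 ≈ 2323.2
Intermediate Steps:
k = 1 (k = -7 + 8 = 1)
P(v, N) = 1 + v (P(v, N) = v + 1 = 1 + v)
o = 28/5 (o = -13/20 - 25/(-4) = -13*1/20 - 25*(-1/4) = -13/20 + 25/4 = 28/5 ≈ 5.6000)
(51 + o/P(-3, Q(6)))**2 = (51 + 28/(5*(1 - 3)))**2 = (51 + (28/5)/(-2))**2 = (51 + (28/5)*(-1/2))**2 = (51 - 14/5)**2 = (241/5)**2 = 58081/25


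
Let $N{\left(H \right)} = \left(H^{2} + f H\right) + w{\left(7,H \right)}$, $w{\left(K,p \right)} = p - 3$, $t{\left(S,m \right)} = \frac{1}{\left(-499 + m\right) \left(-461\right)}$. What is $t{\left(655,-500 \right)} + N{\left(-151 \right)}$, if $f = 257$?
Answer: $- \frac{7442310239}{460539} \approx -16160.0$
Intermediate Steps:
$t{\left(S,m \right)} = - \frac{1}{461 \left(-499 + m\right)}$ ($t{\left(S,m \right)} = \frac{1}{-499 + m} \left(- \frac{1}{461}\right) = - \frac{1}{461 \left(-499 + m\right)}$)
$w{\left(K,p \right)} = -3 + p$
$N{\left(H \right)} = -3 + H^{2} + 258 H$ ($N{\left(H \right)} = \left(H^{2} + 257 H\right) + \left(-3 + H\right) = -3 + H^{2} + 258 H$)
$t{\left(655,-500 \right)} + N{\left(-151 \right)} = - \frac{1}{-230039 + 461 \left(-500\right)} + \left(-3 + \left(-151\right)^{2} + 258 \left(-151\right)\right) = - \frac{1}{-230039 - 230500} - 16160 = - \frac{1}{-460539} - 16160 = \left(-1\right) \left(- \frac{1}{460539}\right) - 16160 = \frac{1}{460539} - 16160 = - \frac{7442310239}{460539}$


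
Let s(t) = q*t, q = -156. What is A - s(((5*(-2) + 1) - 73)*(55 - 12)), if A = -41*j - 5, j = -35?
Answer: -548626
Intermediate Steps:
s(t) = -156*t
A = 1430 (A = -41*(-35) - 5 = 1435 - 5 = 1430)
A - s(((5*(-2) + 1) - 73)*(55 - 12)) = 1430 - (-156)*((5*(-2) + 1) - 73)*(55 - 12) = 1430 - (-156)*((-10 + 1) - 73)*43 = 1430 - (-156)*(-9 - 73)*43 = 1430 - (-156)*(-82*43) = 1430 - (-156)*(-3526) = 1430 - 1*550056 = 1430 - 550056 = -548626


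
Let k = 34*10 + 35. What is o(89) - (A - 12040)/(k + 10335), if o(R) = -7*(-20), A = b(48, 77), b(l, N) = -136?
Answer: 755788/5355 ≈ 141.14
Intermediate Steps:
k = 375 (k = 340 + 35 = 375)
A = -136
o(R) = 140
o(89) - (A - 12040)/(k + 10335) = 140 - (-136 - 12040)/(375 + 10335) = 140 - (-12176)/10710 = 140 - 1*(-6088/5355) = 140 + 6088/5355 = 755788/5355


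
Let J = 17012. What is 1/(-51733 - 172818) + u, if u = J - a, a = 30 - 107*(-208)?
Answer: -1184281975/224551 ≈ -5274.0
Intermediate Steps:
a = 22286 (a = 30 + 22256 = 22286)
u = -5274 (u = 17012 - 1*22286 = 17012 - 22286 = -5274)
1/(-51733 - 172818) + u = 1/(-51733 - 172818) - 5274 = 1/(-224551) - 5274 = -1/224551 - 5274 = -1184281975/224551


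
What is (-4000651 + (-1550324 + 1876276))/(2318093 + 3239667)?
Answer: -3674699/5557760 ≈ -0.66118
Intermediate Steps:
(-4000651 + (-1550324 + 1876276))/(2318093 + 3239667) = (-4000651 + 325952)/5557760 = -3674699*1/5557760 = -3674699/5557760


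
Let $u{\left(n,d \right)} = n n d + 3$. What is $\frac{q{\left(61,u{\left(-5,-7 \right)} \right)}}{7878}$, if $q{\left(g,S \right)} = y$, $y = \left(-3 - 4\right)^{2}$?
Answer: $\frac{49}{7878} \approx 0.0062198$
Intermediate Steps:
$u{\left(n,d \right)} = 3 + d n^{2}$ ($u{\left(n,d \right)} = n^{2} d + 3 = d n^{2} + 3 = 3 + d n^{2}$)
$y = 49$ ($y = \left(-7\right)^{2} = 49$)
$q{\left(g,S \right)} = 49$
$\frac{q{\left(61,u{\left(-5,-7 \right)} \right)}}{7878} = \frac{49}{7878}$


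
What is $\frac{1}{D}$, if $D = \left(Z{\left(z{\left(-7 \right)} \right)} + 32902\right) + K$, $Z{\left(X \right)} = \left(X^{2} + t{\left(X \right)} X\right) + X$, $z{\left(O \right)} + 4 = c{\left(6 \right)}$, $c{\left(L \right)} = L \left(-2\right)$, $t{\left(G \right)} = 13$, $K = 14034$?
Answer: $\frac{1}{46968} \approx 2.1291 \cdot 10^{-5}$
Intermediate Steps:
$c{\left(L \right)} = - 2 L$
$z{\left(O \right)} = -16$ ($z{\left(O \right)} = -4 - 12 = -16$)
$Z{\left(X \right)} = X^{2} + 14 X$ ($Z{\left(X \right)} = \left(X^{2} + 13 X\right) + X = X^{2} + 14 X$)
$D = 46968$ ($D = \left(- 16 \left(14 - 16\right) + 32902\right) + 14034 = \left(\left(-16\right) \left(-2\right) + 32902\right) + 14034 = \left(32 + 32902\right) + 14034 = 32934 + 14034 = 46968$)
$\frac{1}{D} = \frac{1}{46968}$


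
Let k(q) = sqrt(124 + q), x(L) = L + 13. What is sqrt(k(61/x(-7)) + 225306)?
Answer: sqrt(8111016 + 6*sqrt(4830))/6 ≈ 474.68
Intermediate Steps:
x(L) = 13 + L
sqrt(k(61/x(-7)) + 225306) = sqrt(sqrt(124 + 61/(13 - 7)) + 225306) = sqrt(sqrt(124 + 61/6) + 225306) = sqrt(sqrt(805/6) + 225306) = sqrt(sqrt(4830)/6 + 225306) = sqrt(225306 + sqrt(4830)/6)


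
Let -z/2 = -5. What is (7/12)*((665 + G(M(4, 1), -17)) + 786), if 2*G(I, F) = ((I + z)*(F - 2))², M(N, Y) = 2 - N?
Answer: 91021/12 ≈ 7585.1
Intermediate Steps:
z = 10 (z = -2*(-5) = 10)
G(I, F) = (-2 + F)²*(10 + I)²/2 (G(I, F) = ((I + 10)*(F - 2))²/2 = ((10 + I)*(-2 + F))²/2 = ((-2 + F)*(10 + I))²/2 = ((-2 + F)²*(10 + I)²)/2 = (-2 + F)²*(10 + I)²/2)
(7/12)*((665 + G(M(4, 1), -17)) + 786) = (7/12)*((665 + (-2 - 17)²*(10 + (2 - 1*4))²/2) + 786) = (7*(1/12))*((665 + (½)*(-19)²*(10 + (2 - 4))²) + 786) = 7*((665 + (½)*361*(10 - 2)²) + 786)/12 = 7*((665 + (½)*361*8²) + 786)/12 = 7*((665 + (½)*361*64) + 786)/12 = 7*((665 + 11552) + 786)/12 = 7*(12217 + 786)/12 = (7/12)*13003 = 91021/12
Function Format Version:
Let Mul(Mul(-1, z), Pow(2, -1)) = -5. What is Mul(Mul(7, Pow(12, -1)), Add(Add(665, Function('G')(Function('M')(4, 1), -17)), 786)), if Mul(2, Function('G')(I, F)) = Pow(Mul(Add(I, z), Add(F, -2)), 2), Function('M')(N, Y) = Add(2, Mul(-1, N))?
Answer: Rational(91021, 12) ≈ 7585.1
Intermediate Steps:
z = 10 (z = Mul(-2, -5) = 10)
Function('G')(I, F) = Mul(Rational(1, 2), Pow(Add(-2, F), 2), Pow(Add(10, I), 2)) (Function('G')(I, F) = Mul(Rational(1, 2), Pow(Mul(Add(I, 10), Add(F, -2)), 2)) = Mul(Rational(1, 2), Pow(Mul(Add(10, I), Add(-2, F)), 2)) = Mul(Rational(1, 2), Pow(Mul(Add(-2, F), Add(10, I)), 2)) = Mul(Rational(1, 2), Mul(Pow(Add(-2, F), 2), Pow(Add(10, I), 2))) = Mul(Rational(1, 2), Pow(Add(-2, F), 2), Pow(Add(10, I), 2)))
Mul(Mul(7, Pow(12, -1)), Add(Add(665, Function('G')(Function('M')(4, 1), -17)), 786)) = Mul(Mul(7, Pow(12, -1)), Add(Add(665, Mul(Rational(1, 2), Pow(Add(-2, -17), 2), Pow(Add(10, Add(2, Mul(-1, 4))), 2))), 786)) = Mul(Mul(7, Rational(1, 12)), Add(Add(665, Mul(Rational(1, 2), Pow(-19, 2), Pow(Add(10, Add(2, -4)), 2))), 786)) = Mul(Rational(7, 12), Add(Add(665, Mul(Rational(1, 2), 361, Pow(Add(10, -2), 2))), 786)) = Mul(Rational(7, 12), Add(Add(665, Mul(Rational(1, 2), 361, Pow(8, 2))), 786)) = Mul(Rational(7, 12), Add(Add(665, Mul(Rational(1, 2), 361, 64)), 786)) = Mul(Rational(7, 12), Add(Add(665, 11552), 786)) = Mul(Rational(7, 12), Add(12217, 786)) = Mul(Rational(7, 12), 13003) = Rational(91021, 12)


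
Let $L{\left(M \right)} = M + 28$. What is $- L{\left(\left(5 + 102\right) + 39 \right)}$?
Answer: $-174$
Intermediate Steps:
$L{\left(M \right)} = 28 + M$
$- L{\left(\left(5 + 102\right) + 39 \right)} = - (28 + \left(\left(5 + 102\right) + 39\right)) = - (28 + \left(107 + 39\right)) = - (28 + 146) = \left(-1\right) 174 = -174$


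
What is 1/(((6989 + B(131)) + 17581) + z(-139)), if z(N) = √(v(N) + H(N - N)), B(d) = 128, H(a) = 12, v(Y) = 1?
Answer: 24698/609991191 - √13/609991191 ≈ 4.0483e-5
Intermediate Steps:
z(N) = √13 (z(N) = √(1 + 12) = √13)
1/(((6989 + B(131)) + 17581) + z(-139)) = 1/(((6989 + 128) + 17581) + √13) = 1/((7117 + 17581) + √13) = 1/(24698 + √13)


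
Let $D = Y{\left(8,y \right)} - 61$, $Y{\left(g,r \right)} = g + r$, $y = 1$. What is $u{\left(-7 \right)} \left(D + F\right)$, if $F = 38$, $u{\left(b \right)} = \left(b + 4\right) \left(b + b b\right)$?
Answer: $1764$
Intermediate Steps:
$u{\left(b \right)} = \left(4 + b\right) \left(b + b^{2}\right)$
$D = -52$ ($D = \left(8 + 1\right) - 61 = 9 - 61 = -52$)
$u{\left(-7 \right)} \left(D + F\right) = - 7 \left(4 + \left(-7\right)^{2} + 5 \left(-7\right)\right) \left(-52 + 38\right) = - 7 \left(4 + 49 - 35\right) \left(-14\right) = \left(-7\right) 18 \left(-14\right) = \left(-126\right) \left(-14\right) = 1764$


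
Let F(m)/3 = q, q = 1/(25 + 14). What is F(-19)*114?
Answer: 114/13 ≈ 8.7692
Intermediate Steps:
q = 1/39 ≈ 0.025641
F(m) = 1/13 (F(m) = 3*(1/39) = 1/13)
F(-19)*114 = (1/13)*114 = 114/13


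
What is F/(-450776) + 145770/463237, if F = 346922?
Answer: -47498744497/104408060956 ≈ -0.45493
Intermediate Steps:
F/(-450776) + 145770/463237 = 346922/(-450776) + 145770/463237 = 346922*(-1/450776) + 145770*(1/463237) = -173461/225388 + 145770/463237 = -47498744497/104408060956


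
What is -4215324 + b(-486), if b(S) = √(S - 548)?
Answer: -4215324 + I*√1034 ≈ -4.2153e+6 + 32.156*I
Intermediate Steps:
b(S) = √(-548 + S)
-4215324 + b(-486) = -4215324 + √(-548 - 486) = -4215324 + √(-1034) = -4215324 + I*√1034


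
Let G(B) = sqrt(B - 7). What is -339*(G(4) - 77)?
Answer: 26103 - 339*I*sqrt(3) ≈ 26103.0 - 587.17*I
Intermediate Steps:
G(B) = sqrt(-7 + B)
-339*(G(4) - 77) = -339*(sqrt(-7 + 4) - 77) = -339*(sqrt(-3) - 77) = -339*(I*sqrt(3) - 77) = -339*(-77 + I*sqrt(3)) = 26103 - 339*I*sqrt(3)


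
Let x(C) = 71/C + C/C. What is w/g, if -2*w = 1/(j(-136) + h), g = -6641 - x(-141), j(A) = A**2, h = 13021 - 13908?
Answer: 141/32979931318 ≈ 4.2753e-9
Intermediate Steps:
h = -887
x(C) = 1 + 71/C (x(C) = 71/C + 1 = 1 + 71/C)
g = -936451/141 (g = -6641 - (71 - 141)/(-141) = -6641 - (-1)*(-70)/141 = -6641 - 1*70/141 = -6641 - 70/141 = -936451/141 ≈ -6641.5)
w = -1/35218 (w = -1/(2*((-136)**2 - 887)) = -1/(2*(18496 - 887)) = -1/2/17609 = -1/2*1/17609 = -1/35218 ≈ -2.8395e-5)
w/g = -1/(35218*(-936451/141)) = -1/35218*(-141/936451) = 141/32979931318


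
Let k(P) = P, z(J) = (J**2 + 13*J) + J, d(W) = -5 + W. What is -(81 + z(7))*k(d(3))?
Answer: 456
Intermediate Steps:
z(J) = J**2 + 14*J
-(81 + z(7))*k(d(3)) = -(81 + 7*(14 + 7))*(-5 + 3) = -(81 + 7*21)*(-2) = -(81 + 147)*(-2) = -228*(-2) = -1*(-456) = 456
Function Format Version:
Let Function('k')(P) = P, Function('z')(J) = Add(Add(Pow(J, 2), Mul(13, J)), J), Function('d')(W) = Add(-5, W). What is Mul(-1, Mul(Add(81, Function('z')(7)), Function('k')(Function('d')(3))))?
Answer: 456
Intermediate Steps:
Function('z')(J) = Add(Pow(J, 2), Mul(14, J))
Mul(-1, Mul(Add(81, Function('z')(7)), Function('k')(Function('d')(3)))) = Mul(-1, Mul(Add(81, Mul(7, Add(14, 7))), Add(-5, 3))) = Mul(-1, Mul(Add(81, Mul(7, 21)), -2)) = Mul(-1, Mul(Add(81, 147), -2)) = Mul(-1, Mul(228, -2)) = Mul(-1, -456) = 456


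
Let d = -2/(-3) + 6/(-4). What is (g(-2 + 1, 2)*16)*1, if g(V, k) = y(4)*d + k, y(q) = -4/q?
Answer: 136/3 ≈ 45.333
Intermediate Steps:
d = -⅚ (d = -2*(-⅓) + 6*(-¼) = ⅔ - 3/2 = -⅚ ≈ -0.83333)
g(V, k) = ⅚ + k (g(V, k) = -4/4*(-⅚) + k = -4*¼*(-⅚) + k = -1*(-⅚) + k = ⅚ + k)
(g(-2 + 1, 2)*16)*1 = ((⅚ + 2)*16)*1 = ((17/6)*16)*1 = (136/3)*1 = 136/3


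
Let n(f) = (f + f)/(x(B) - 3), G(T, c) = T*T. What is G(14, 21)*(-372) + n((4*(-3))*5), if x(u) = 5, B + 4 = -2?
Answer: -72972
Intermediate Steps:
B = -6 (B = -4 - 2 = -6)
G(T, c) = T²
n(f) = f (n(f) = (f + f)/(5 - 3) = (2*f)/2 = (2*f)*(½) = f)
G(14, 21)*(-372) + n((4*(-3))*5) = 14²*(-372) + (4*(-3))*5 = 196*(-372) - 12*5 = -72912 - 60 = -72972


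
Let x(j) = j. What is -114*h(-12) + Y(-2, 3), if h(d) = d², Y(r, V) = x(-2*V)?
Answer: -16422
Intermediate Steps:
Y(r, V) = -2*V
-114*h(-12) + Y(-2, 3) = -114*(-12)² - 2*3 = -114*144 - 6 = -16416 - 6 = -16422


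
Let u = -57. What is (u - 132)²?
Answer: 35721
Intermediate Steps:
(u - 132)² = (-57 - 132)² = (-189)² = 35721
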